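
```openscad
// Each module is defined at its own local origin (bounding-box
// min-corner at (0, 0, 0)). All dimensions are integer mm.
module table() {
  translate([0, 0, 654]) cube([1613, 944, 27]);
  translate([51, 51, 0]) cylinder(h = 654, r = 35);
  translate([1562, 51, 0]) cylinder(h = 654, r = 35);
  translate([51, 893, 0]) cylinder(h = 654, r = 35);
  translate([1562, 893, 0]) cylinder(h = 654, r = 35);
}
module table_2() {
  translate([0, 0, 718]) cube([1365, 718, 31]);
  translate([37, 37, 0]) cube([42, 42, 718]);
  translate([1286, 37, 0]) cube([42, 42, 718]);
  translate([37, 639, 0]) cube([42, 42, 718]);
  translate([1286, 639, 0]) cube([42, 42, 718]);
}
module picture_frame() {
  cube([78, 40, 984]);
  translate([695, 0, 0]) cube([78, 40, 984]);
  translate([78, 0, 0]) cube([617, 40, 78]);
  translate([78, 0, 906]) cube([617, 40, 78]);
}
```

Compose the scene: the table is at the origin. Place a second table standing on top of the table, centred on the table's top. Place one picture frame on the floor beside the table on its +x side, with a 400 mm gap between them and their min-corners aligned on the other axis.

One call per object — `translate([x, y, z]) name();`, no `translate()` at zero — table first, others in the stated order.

table();
translate([124, 113, 681]) table_2();
translate([2013, 0, 0]) picture_frame();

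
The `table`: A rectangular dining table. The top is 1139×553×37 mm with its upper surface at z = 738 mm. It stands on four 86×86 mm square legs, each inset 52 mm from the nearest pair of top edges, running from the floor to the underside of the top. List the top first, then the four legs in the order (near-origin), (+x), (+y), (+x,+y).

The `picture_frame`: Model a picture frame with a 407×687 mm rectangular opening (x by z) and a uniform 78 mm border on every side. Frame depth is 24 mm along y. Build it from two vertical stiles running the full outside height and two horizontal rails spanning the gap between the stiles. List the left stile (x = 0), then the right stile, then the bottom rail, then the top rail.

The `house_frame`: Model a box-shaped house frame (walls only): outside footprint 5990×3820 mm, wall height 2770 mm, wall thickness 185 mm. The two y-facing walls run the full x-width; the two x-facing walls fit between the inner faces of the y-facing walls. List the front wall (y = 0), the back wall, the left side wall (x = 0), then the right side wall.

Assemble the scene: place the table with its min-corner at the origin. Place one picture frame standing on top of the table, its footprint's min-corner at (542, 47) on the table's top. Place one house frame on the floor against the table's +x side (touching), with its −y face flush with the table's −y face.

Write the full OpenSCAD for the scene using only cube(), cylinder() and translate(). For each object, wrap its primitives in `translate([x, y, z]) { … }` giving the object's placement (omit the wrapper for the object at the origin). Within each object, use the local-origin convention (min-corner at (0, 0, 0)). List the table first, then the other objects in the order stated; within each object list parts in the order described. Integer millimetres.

translate([0, 0, 701]) cube([1139, 553, 37]);
translate([52, 52, 0]) cube([86, 86, 701]);
translate([1001, 52, 0]) cube([86, 86, 701]);
translate([52, 415, 0]) cube([86, 86, 701]);
translate([1001, 415, 0]) cube([86, 86, 701]);
translate([542, 47, 738]) {
  cube([78, 24, 843]);
  translate([485, 0, 0]) cube([78, 24, 843]);
  translate([78, 0, 0]) cube([407, 24, 78]);
  translate([78, 0, 765]) cube([407, 24, 78]);
}
translate([1139, 0, 0]) {
  cube([5990, 185, 2770]);
  translate([0, 3635, 0]) cube([5990, 185, 2770]);
  translate([0, 185, 0]) cube([185, 3450, 2770]);
  translate([5805, 185, 0]) cube([185, 3450, 2770]);
}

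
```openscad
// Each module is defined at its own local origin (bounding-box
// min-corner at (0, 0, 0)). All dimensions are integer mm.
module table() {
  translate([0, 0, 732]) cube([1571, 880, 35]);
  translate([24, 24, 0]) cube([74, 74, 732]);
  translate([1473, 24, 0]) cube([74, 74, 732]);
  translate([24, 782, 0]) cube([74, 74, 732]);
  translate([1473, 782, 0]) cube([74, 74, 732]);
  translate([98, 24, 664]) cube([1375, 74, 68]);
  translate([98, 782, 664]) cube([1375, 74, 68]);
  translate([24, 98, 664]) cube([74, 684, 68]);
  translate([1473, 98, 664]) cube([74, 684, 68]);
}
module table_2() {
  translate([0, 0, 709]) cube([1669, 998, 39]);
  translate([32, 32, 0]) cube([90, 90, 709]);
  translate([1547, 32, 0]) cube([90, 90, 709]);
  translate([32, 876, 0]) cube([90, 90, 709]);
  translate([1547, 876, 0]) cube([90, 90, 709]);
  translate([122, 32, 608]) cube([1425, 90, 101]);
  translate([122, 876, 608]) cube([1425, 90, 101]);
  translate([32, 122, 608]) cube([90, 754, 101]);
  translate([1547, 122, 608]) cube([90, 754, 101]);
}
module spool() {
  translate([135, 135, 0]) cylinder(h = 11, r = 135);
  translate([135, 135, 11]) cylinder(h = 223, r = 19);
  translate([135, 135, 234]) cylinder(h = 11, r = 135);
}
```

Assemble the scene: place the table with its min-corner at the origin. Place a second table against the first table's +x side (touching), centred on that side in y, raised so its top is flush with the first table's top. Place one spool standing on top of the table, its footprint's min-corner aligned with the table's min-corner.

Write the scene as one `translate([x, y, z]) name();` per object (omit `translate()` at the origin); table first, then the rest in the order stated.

table();
translate([1571, -59, 19]) table_2();
translate([0, 0, 767]) spool();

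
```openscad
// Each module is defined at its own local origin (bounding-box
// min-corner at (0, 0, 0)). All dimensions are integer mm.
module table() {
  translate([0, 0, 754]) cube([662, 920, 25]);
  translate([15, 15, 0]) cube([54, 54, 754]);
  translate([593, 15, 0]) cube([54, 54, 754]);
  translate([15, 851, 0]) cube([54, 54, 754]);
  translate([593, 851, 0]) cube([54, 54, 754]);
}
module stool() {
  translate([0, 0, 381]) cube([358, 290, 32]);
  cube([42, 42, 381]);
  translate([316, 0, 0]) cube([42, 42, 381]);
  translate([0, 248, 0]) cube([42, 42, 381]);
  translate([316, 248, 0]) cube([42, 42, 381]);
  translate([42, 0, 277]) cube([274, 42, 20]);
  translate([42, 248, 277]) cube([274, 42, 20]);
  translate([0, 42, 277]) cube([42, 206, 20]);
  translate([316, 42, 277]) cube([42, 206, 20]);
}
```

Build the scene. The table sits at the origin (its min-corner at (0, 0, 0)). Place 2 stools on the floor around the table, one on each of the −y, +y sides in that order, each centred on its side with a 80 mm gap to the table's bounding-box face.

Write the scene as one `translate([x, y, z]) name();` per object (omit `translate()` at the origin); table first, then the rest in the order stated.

table();
translate([152, -370, 0]) stool();
translate([152, 1000, 0]) stool();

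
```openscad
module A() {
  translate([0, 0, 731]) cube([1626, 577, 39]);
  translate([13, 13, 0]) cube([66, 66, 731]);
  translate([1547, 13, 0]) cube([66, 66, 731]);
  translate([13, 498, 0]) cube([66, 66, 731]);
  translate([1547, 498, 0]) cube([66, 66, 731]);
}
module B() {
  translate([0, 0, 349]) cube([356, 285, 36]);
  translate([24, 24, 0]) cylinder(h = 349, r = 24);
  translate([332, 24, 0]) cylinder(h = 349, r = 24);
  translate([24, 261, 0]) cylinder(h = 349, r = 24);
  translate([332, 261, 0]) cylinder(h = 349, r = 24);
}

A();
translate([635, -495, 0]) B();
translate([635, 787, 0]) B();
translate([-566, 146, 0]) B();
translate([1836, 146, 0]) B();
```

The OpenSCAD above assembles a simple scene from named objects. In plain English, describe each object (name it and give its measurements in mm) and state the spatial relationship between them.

A is a table with a 1626×577 mm rectangular top, 39 mm thick, top surface at z = 770 mm, supported by four 66×66 mm square legs, each inset 13 mm from the nearest pair of top edges, running from the floor.

B is a four-legged stool. The seat is a 356×285×36 mm slab whose top surface is at z = 385 mm; four round legs, each 48 mm in diameter, run from the floor (z = 0) to the underside of the seat, each leg's axis is inset half a diameter from the nearest pair of seat edges (so the leg's bounding box is flush with the corner).

Four stools sit around the table at the −y, +y, −x, +x sides.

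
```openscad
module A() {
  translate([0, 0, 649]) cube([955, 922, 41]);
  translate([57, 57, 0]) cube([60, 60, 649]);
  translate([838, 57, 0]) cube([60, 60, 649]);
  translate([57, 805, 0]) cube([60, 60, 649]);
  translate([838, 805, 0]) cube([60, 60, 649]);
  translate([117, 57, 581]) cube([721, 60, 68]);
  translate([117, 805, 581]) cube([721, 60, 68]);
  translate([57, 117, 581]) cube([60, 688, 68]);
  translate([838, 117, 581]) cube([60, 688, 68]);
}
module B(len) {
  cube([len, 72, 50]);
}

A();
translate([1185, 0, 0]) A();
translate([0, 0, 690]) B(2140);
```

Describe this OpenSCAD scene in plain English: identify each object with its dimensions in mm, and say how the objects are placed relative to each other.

A is a rectangular dining table. The top is 955×922×41 mm with its upper surface at z = 690 mm. It stands on four 60×60 mm square legs, each inset 57 mm from the nearest pair of top edges, running from the floor to the underside of the top. Four apron rails, 60 mm thick and 68 mm tall, run between adjacent legs with their top edges flush with the underside of the top and their outer faces flush with the legs' outer faces.

B is a rectangular beam 2140 mm long (x), 72 mm deep (y), 50 mm thick (z).

The beam spans the tops of two tables placed 230 mm apart, resting at z = 690 mm.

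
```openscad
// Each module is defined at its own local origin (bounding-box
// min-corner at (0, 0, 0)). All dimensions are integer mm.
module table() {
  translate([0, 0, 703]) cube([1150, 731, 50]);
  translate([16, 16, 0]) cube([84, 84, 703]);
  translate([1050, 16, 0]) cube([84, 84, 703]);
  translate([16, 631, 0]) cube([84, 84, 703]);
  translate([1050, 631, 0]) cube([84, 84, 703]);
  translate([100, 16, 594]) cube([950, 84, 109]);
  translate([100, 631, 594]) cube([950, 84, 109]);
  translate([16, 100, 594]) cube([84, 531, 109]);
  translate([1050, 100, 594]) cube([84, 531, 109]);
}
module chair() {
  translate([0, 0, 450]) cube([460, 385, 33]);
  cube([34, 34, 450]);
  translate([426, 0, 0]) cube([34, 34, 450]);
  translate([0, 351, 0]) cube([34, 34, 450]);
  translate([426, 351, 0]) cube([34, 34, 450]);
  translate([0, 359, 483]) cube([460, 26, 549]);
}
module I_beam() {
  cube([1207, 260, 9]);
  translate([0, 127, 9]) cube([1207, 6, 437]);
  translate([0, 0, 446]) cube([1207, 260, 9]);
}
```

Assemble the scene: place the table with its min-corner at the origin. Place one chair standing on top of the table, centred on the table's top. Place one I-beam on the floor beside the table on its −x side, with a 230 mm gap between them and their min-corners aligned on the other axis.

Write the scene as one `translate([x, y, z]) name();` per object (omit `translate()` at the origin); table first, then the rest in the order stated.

table();
translate([345, 173, 753]) chair();
translate([-1437, 0, 0]) I_beam();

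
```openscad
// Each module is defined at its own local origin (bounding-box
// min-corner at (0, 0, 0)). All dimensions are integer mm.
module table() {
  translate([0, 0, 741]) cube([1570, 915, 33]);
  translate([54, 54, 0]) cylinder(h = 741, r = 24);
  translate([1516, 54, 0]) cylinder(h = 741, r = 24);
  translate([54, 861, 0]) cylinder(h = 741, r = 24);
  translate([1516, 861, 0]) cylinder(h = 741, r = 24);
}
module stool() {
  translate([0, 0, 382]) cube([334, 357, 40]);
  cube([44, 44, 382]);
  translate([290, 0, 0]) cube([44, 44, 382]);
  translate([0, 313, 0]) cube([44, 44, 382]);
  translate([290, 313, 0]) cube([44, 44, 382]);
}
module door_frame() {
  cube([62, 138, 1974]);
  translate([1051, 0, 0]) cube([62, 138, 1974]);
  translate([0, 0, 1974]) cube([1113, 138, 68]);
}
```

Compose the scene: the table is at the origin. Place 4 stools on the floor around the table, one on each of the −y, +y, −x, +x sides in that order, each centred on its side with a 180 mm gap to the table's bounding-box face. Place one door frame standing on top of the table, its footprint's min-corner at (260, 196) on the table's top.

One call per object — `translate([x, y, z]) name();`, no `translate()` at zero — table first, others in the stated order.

table();
translate([618, -537, 0]) stool();
translate([618, 1095, 0]) stool();
translate([-514, 279, 0]) stool();
translate([1750, 279, 0]) stool();
translate([260, 196, 774]) door_frame();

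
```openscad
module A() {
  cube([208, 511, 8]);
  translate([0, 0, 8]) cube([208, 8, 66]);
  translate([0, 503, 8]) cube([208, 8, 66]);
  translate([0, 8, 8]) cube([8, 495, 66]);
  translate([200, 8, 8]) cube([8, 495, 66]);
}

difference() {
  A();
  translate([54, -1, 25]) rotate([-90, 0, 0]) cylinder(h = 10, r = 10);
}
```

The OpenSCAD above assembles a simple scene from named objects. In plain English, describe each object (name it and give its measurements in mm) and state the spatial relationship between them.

A is an open storage box with external size 208×511×74 mm and wall thickness 8 mm (the base is also 8 mm thick). The base covers the whole footprint; the four walls stand on the base, with the y-facing walls full-width and the x-facing walls fitting between their inner faces.

The open box has a circular hole of radius 10 mm through its front wall, centred at (x = 54, z = 25).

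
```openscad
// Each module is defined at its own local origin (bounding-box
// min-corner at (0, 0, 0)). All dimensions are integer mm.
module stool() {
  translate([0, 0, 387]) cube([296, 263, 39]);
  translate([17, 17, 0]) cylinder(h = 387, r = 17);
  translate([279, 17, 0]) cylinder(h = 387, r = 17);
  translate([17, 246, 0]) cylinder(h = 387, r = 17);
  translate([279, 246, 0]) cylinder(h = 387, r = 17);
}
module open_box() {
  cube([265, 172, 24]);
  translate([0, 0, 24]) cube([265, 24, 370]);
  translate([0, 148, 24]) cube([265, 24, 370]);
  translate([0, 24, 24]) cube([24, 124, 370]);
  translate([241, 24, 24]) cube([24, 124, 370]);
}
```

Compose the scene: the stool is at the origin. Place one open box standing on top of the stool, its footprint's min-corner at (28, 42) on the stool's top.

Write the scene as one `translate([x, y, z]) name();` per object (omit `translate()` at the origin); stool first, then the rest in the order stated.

stool();
translate([28, 42, 426]) open_box();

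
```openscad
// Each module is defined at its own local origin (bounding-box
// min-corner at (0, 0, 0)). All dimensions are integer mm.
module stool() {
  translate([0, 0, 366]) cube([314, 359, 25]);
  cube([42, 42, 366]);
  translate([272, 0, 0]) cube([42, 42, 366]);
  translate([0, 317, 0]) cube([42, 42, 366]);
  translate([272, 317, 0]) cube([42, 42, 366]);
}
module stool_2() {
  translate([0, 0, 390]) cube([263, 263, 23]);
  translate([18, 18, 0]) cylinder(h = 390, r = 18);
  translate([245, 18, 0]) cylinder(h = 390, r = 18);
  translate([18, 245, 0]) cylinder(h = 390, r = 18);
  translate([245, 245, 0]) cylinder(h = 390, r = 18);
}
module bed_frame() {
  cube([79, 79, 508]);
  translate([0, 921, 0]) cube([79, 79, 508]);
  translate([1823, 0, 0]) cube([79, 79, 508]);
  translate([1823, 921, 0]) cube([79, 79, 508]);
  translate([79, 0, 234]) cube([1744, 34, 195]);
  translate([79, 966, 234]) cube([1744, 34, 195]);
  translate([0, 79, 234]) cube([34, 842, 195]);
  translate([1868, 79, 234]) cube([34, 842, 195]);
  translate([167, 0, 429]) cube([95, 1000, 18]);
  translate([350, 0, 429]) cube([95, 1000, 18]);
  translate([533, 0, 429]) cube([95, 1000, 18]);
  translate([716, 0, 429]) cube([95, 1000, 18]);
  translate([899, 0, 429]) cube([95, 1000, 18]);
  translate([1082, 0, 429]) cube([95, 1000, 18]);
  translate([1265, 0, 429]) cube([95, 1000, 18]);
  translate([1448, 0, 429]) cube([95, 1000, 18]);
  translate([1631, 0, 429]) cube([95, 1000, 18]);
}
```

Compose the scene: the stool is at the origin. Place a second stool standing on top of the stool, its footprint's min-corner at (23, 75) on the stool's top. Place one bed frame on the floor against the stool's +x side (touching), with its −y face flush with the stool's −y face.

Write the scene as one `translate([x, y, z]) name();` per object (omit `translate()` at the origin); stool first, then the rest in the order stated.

stool();
translate([23, 75, 391]) stool_2();
translate([314, 0, 0]) bed_frame();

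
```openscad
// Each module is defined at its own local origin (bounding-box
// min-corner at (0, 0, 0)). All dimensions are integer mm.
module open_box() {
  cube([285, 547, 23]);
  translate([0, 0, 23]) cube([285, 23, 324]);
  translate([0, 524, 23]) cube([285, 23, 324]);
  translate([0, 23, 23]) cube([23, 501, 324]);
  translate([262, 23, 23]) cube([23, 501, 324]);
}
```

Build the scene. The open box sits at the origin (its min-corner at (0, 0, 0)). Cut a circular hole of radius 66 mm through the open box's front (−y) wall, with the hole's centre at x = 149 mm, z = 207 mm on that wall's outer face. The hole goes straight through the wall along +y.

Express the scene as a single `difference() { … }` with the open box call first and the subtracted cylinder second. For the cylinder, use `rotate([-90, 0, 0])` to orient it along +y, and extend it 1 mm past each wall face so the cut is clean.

difference() {
  open_box();
  translate([149, -1, 207]) rotate([-90, 0, 0]) cylinder(h = 25, r = 66);
}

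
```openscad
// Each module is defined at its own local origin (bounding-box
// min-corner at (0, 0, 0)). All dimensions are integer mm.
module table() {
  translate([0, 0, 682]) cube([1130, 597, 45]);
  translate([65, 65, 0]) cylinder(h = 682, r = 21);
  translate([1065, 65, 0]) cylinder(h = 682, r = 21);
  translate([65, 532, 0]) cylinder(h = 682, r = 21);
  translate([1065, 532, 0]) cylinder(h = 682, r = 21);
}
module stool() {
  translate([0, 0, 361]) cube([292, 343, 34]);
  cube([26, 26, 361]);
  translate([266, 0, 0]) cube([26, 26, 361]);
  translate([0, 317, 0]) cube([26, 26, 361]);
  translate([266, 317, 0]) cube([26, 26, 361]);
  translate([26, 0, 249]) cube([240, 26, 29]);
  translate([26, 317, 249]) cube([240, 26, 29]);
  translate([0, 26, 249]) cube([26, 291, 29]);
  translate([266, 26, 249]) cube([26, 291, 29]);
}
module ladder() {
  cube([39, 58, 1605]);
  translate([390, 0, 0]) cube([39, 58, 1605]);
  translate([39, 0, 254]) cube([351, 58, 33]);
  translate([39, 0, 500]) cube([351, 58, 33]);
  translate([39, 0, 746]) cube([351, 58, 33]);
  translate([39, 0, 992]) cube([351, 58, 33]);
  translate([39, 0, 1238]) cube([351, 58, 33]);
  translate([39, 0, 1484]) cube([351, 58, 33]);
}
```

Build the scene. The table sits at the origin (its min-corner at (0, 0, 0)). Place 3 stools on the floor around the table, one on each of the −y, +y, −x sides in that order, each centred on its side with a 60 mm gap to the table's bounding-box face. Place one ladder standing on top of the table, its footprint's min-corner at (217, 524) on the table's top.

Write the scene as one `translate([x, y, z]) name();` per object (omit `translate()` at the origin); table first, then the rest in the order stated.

table();
translate([419, -403, 0]) stool();
translate([419, 657, 0]) stool();
translate([-352, 127, 0]) stool();
translate([217, 524, 727]) ladder();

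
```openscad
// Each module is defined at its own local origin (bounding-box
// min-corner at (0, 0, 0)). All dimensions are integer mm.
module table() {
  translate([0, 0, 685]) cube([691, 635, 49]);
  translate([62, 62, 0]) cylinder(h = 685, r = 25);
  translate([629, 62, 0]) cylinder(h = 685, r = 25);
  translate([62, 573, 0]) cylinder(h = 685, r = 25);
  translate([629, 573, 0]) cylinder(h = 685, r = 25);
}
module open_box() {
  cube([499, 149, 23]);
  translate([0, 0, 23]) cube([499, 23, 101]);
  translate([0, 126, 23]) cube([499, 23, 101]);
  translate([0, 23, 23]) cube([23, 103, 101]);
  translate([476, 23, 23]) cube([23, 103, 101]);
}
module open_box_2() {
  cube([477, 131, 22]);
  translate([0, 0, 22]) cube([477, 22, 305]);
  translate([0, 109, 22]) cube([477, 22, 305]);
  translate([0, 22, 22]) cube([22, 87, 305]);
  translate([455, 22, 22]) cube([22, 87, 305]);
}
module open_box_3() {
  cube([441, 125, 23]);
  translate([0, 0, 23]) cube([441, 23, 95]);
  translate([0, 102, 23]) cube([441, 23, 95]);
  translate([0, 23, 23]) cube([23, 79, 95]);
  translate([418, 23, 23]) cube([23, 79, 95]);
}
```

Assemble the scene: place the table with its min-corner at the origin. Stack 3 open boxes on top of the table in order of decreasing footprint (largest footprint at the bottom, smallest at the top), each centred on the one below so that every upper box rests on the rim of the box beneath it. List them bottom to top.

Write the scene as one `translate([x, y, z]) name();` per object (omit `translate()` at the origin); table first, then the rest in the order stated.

table();
translate([96, 243, 734]) open_box();
translate([107, 252, 858]) open_box_2();
translate([125, 255, 1185]) open_box_3();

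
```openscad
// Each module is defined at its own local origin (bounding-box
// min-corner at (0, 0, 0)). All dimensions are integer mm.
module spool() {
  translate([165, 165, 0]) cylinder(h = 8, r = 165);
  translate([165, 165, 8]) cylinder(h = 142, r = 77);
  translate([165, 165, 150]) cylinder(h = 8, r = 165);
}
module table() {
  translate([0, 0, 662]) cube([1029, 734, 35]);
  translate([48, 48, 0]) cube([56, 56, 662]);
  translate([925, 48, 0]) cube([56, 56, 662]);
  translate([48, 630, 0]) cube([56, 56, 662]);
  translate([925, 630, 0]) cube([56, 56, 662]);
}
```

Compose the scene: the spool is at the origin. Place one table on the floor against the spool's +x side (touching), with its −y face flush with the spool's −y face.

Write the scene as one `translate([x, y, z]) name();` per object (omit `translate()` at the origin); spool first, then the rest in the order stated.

spool();
translate([330, 0, 0]) table();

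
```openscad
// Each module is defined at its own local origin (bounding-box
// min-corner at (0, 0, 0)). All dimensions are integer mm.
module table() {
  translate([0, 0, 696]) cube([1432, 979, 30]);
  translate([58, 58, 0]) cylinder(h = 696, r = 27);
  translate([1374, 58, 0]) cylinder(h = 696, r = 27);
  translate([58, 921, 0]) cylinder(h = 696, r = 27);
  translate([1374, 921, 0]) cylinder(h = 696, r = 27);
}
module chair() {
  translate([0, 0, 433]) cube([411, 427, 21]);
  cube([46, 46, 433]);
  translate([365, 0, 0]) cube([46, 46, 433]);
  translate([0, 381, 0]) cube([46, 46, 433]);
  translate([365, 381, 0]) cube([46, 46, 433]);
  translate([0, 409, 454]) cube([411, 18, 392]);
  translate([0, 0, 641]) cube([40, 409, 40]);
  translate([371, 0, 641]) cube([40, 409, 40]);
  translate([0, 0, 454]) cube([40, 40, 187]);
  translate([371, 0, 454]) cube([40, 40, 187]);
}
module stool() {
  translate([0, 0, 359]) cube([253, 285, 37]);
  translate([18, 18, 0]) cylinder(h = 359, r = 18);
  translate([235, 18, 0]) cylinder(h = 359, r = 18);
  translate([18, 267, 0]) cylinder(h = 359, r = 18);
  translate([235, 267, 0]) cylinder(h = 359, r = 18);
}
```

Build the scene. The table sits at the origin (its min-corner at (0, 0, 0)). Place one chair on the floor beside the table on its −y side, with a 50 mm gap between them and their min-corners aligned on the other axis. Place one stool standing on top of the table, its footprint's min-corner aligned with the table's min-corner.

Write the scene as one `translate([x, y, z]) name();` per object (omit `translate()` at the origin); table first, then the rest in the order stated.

table();
translate([0, -477, 0]) chair();
translate([0, 0, 726]) stool();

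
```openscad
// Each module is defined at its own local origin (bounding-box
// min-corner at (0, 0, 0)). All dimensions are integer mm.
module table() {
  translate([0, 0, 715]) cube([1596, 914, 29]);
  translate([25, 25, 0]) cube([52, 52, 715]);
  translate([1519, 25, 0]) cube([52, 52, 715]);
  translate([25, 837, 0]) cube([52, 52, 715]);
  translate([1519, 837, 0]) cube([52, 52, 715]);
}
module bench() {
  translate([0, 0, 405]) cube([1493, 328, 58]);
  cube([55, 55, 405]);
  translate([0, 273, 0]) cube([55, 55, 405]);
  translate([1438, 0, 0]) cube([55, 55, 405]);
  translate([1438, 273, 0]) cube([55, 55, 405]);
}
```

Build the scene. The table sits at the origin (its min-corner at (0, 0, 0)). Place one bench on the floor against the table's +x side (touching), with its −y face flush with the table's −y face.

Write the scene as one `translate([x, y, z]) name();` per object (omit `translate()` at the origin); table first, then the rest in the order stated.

table();
translate([1596, 0, 0]) bench();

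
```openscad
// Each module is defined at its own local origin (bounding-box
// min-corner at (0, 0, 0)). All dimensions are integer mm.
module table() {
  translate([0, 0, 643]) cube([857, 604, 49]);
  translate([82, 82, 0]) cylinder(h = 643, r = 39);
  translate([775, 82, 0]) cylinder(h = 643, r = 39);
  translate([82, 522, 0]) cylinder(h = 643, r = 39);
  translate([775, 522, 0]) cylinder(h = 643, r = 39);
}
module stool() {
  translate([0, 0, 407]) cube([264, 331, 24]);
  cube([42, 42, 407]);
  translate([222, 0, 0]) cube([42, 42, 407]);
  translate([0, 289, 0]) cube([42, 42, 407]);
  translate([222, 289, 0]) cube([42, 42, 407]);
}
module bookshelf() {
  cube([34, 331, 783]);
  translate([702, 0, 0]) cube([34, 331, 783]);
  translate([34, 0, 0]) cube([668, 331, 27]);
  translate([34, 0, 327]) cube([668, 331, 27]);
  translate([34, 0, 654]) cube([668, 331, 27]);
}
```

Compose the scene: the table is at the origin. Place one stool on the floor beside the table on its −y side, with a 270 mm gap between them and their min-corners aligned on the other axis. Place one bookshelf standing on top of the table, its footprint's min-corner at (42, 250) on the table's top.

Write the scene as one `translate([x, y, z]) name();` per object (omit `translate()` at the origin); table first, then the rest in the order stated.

table();
translate([0, -601, 0]) stool();
translate([42, 250, 692]) bookshelf();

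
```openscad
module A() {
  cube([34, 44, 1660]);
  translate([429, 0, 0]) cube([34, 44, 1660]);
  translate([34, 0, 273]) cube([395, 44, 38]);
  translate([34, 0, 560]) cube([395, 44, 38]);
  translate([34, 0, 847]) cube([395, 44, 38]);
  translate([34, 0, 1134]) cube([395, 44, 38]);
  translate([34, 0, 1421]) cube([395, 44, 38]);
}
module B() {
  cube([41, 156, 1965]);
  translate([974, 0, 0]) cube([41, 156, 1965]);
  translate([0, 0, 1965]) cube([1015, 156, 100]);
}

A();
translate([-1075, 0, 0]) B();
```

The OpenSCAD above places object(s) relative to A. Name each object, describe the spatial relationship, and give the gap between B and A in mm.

A is a ladder. B is a door frame. The door frame is on the floor beside the ladder on its −x side. The gap between the door frame and the ladder is 60 mm.

The door frame's nearest face is 60 mm from the ladder's −x face.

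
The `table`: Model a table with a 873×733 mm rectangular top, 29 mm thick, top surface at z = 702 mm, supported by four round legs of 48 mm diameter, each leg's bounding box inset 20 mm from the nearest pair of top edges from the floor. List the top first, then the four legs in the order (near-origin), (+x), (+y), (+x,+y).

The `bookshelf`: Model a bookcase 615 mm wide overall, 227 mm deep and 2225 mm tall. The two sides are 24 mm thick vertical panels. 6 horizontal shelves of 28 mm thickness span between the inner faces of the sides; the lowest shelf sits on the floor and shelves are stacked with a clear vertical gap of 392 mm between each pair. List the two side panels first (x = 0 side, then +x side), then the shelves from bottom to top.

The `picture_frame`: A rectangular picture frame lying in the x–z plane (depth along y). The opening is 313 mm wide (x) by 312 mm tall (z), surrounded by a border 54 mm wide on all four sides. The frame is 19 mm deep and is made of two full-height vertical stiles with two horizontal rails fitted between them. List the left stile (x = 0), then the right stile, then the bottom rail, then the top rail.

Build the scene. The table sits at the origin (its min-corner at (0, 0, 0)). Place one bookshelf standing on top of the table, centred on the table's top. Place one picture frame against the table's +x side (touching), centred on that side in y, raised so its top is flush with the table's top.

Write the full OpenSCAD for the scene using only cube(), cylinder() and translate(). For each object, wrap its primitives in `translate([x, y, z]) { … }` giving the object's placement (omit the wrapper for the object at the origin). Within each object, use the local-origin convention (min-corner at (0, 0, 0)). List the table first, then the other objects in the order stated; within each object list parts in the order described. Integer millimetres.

translate([0, 0, 673]) cube([873, 733, 29]);
translate([44, 44, 0]) cylinder(h = 673, r = 24);
translate([829, 44, 0]) cylinder(h = 673, r = 24);
translate([44, 689, 0]) cylinder(h = 673, r = 24);
translate([829, 689, 0]) cylinder(h = 673, r = 24);
translate([129, 253, 702]) {
  cube([24, 227, 2225]);
  translate([591, 0, 0]) cube([24, 227, 2225]);
  translate([24, 0, 0]) cube([567, 227, 28]);
  translate([24, 0, 420]) cube([567, 227, 28]);
  translate([24, 0, 840]) cube([567, 227, 28]);
  translate([24, 0, 1260]) cube([567, 227, 28]);
  translate([24, 0, 1680]) cube([567, 227, 28]);
  translate([24, 0, 2100]) cube([567, 227, 28]);
}
translate([873, 357, 282]) {
  cube([54, 19, 420]);
  translate([367, 0, 0]) cube([54, 19, 420]);
  translate([54, 0, 0]) cube([313, 19, 54]);
  translate([54, 0, 366]) cube([313, 19, 54]);
}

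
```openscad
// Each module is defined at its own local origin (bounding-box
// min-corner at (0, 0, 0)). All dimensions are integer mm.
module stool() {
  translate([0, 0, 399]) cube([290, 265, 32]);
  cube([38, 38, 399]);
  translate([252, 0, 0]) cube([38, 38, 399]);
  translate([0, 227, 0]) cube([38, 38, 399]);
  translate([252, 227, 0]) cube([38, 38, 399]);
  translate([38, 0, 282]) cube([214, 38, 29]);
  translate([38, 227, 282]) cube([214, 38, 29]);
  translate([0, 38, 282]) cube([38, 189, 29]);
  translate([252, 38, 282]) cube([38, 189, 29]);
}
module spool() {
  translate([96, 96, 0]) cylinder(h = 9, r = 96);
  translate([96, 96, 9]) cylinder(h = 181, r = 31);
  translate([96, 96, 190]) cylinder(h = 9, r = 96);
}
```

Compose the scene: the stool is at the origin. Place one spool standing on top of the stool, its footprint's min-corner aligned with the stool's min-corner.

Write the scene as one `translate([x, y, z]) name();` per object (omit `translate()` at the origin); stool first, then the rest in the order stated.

stool();
translate([0, 0, 431]) spool();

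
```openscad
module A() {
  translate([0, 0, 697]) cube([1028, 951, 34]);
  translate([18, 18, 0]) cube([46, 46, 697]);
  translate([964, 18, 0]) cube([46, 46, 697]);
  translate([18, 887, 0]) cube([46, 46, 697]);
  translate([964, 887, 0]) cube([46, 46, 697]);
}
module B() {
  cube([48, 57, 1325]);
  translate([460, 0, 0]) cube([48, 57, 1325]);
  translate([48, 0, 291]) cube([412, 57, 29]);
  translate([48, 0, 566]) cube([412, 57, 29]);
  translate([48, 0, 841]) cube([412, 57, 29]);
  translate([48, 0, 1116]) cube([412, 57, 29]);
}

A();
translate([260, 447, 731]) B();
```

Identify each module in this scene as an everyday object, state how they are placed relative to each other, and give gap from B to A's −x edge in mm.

The ladder's min-x is at 260; the table's min-x is 0; gap = 260 mm.

A is a table. B is a ladder. The ladder is on top of the table, centred. The gap from the ladder to the table's −x edge is 260 mm.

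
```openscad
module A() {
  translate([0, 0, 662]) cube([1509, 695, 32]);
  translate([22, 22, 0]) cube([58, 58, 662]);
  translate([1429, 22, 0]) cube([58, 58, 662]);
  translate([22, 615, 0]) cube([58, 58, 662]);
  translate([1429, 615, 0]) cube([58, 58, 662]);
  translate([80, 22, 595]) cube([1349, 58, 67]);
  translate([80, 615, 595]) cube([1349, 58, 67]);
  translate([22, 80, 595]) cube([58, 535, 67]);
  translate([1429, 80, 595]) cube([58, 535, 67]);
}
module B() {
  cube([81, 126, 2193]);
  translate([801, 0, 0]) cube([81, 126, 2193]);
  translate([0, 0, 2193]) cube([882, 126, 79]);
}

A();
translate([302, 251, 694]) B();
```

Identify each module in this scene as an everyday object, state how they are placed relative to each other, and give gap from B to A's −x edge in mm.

The door frame's min-x is at 302; the table's min-x is 0; gap = 302 mm.

A is a table. B is a door frame. The door frame is on top of the table. The gap from the door frame to the table's −x edge is 302 mm.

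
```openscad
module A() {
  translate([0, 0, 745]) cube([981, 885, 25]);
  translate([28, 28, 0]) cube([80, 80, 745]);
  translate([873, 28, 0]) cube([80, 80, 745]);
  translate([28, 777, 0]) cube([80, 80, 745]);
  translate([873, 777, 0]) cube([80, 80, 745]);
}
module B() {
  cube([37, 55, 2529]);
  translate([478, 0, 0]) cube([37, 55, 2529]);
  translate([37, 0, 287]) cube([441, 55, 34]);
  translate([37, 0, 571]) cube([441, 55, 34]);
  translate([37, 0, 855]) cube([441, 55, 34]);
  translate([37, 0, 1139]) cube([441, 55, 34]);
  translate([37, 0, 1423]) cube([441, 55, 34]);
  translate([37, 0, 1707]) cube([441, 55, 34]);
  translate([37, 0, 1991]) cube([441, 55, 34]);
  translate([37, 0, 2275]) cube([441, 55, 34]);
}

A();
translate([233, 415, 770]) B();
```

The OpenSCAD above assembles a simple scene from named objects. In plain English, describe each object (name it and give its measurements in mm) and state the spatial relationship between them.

A is a table with a 981×885 mm rectangular top, 25 mm thick, top surface at z = 770 mm, supported by four 80×80 mm square legs, each inset 28 mm from the nearest pair of top edges, running from the floor.

B is a wooden ladder with two side rails of 37×55 mm section and 2529 mm height, set 515 mm apart overall. Between them run 8 rectangular rungs (55 mm deep, 34 mm thick), front faces flush with the rails' −y face. The bottom of the first rung is 287 mm above the floor and each subsequent rung is 284 mm higher than the one below.

The ladder is on top of the table, centred.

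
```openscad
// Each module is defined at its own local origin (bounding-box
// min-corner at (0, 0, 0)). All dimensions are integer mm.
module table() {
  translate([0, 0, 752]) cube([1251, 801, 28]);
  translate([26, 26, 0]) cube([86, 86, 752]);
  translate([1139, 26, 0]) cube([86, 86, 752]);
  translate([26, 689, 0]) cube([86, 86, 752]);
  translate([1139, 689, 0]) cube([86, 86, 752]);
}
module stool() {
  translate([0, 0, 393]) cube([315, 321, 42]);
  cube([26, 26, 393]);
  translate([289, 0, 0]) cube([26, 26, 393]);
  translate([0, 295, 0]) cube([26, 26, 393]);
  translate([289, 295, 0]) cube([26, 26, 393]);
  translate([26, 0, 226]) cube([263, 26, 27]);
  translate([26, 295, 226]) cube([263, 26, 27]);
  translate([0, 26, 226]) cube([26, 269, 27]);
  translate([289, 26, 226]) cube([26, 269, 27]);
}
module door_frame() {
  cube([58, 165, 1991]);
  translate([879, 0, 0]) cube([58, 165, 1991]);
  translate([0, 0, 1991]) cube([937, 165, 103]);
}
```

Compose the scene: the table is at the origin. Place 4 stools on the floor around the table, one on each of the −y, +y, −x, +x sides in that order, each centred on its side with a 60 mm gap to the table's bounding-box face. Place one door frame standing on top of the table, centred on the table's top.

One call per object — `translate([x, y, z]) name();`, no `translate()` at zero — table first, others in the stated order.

table();
translate([468, -381, 0]) stool();
translate([468, 861, 0]) stool();
translate([-375, 240, 0]) stool();
translate([1311, 240, 0]) stool();
translate([157, 318, 780]) door_frame();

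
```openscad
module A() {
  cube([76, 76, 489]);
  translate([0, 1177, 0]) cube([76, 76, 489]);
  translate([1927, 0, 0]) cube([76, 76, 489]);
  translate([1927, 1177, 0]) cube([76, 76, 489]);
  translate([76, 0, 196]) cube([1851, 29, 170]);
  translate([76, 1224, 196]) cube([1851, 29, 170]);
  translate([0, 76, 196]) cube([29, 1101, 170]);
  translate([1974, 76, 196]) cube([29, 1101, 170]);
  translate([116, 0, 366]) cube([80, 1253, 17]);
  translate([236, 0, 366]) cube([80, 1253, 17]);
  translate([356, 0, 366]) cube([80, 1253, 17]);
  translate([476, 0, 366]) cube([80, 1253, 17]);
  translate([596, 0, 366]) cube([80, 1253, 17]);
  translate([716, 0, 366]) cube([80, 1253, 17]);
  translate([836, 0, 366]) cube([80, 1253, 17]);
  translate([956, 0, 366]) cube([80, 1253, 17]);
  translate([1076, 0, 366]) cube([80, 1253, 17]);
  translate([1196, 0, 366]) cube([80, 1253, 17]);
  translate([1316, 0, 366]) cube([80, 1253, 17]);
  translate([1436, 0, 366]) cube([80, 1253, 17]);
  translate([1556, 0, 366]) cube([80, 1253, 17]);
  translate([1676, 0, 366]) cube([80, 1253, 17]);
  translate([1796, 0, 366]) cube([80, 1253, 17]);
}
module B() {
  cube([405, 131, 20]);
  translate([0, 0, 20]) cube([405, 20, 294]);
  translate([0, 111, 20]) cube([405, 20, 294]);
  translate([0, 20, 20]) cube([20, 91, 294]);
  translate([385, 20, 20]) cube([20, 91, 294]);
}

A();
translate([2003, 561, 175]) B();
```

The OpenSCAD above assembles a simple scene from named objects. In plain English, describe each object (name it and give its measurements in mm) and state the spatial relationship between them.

A is a bed frame 2003 mm long (x) by 1253 mm wide (y). Four 76×76 mm corner posts, 489 mm tall, at the corners of the footprint. Four rails of 29 mm thickness and 170 mm height run between adjacent posts with their undersides at z = 196 mm, their outer faces flush with the outside of the frame (the two x-running rails run between the posts' inner faces; the two y-running rails run between the posts' inner faces). 15 slats, each 80 mm wide (x) and 17 mm thick, lie across the top of the two x-running rails, running the full 1253 mm width of the frame in y; the slats are evenly spaced along x between the inner faces of the end posts with equal gaps (rounded down to the nearest mm) at the −x end and between each pair — any rounding remainder accumulates at the +x end.

B is an open-topped rectangular box: outside dimensions 405×131×314 mm, with a uniform wall and base thickness of 20 mm. The base is a full 405×131 slab on the floor; four walls sit on top of the base. The front and back walls (the −y and +y sides) span the full width; the two side walls fit between them.

The open box is beside the bed frame with their tops flush at z = 489.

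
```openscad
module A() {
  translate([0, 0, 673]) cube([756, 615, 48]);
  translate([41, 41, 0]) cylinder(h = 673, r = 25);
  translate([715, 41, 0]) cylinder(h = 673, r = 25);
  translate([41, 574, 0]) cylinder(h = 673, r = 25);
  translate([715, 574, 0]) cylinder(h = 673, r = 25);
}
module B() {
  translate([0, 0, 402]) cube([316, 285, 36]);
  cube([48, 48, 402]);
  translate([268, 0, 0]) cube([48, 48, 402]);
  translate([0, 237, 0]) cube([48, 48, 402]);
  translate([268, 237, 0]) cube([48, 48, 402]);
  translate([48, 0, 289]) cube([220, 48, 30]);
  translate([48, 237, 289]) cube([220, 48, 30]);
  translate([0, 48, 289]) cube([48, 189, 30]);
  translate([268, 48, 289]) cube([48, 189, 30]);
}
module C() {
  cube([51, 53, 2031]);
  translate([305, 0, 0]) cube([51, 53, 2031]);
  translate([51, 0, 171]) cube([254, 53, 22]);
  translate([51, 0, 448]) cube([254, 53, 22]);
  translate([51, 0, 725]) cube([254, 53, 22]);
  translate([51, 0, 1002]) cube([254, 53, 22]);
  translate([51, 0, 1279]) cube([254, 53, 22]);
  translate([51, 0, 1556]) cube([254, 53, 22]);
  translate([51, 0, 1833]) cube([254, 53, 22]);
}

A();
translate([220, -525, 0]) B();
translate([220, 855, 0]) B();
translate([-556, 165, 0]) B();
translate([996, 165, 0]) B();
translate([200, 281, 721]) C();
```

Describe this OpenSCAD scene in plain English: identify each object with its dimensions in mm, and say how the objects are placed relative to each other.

A is a table with a 756×615 mm rectangular top, 48 mm thick, top surface at z = 721 mm, supported by four round legs of 50 mm diameter, each leg's bounding box inset 16 mm from the nearest pair of top edges, running from the floor.

B is a simple wooden stool: a rectangular seat 316 mm (x) by 285 mm (y), 36 mm thick, top face at z = 438 mm, on four square legs, each 48×48 mm in cross-section. The legs rest on z = 0, each flush with a corner of the seat. Four stretchers, 48 mm wide and 30 mm tall, connect adjacent legs with their undersides at z = 289 mm, each running between the inner faces of the legs it joins and aligned with the legs' outer faces on the other axis.

C is a wooden ladder with two side rails of 51×53 mm section and 2031 mm height, set 356 mm apart overall. Between them run 7 rectangular rungs (53 mm deep, 22 mm thick), front faces flush with the rails' −y face. The bottom of the first rung is 171 mm above the floor and each subsequent rung is 277 mm higher than the one below.

Four stools sit around the table at the −y, +y, −x, +x sides. The ladder is on top of the table, centred.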